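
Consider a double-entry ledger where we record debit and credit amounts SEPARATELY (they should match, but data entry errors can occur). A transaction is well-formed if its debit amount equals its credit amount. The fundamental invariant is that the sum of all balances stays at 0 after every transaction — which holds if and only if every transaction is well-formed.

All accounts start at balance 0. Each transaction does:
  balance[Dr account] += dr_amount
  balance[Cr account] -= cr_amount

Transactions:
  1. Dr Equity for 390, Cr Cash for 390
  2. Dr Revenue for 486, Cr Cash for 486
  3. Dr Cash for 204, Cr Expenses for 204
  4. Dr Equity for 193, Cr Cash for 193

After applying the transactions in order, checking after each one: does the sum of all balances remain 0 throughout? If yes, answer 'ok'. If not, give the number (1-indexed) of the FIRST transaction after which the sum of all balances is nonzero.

Answer: ok

Derivation:
After txn 1: dr=390 cr=390 sum_balances=0
After txn 2: dr=486 cr=486 sum_balances=0
After txn 3: dr=204 cr=204 sum_balances=0
After txn 4: dr=193 cr=193 sum_balances=0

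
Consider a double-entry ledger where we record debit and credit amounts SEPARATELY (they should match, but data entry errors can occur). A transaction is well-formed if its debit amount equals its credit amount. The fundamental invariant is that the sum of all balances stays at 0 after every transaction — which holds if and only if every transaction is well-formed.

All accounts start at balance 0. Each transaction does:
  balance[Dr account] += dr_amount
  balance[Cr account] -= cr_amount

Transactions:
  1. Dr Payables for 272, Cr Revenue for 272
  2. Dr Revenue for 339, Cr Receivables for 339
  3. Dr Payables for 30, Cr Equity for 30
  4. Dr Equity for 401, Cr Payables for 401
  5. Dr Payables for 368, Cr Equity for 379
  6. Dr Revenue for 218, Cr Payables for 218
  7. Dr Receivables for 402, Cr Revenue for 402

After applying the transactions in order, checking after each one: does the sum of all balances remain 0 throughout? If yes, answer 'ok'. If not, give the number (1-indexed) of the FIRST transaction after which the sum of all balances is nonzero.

After txn 1: dr=272 cr=272 sum_balances=0
After txn 2: dr=339 cr=339 sum_balances=0
After txn 3: dr=30 cr=30 sum_balances=0
After txn 4: dr=401 cr=401 sum_balances=0
After txn 5: dr=368 cr=379 sum_balances=-11
After txn 6: dr=218 cr=218 sum_balances=-11
After txn 7: dr=402 cr=402 sum_balances=-11

Answer: 5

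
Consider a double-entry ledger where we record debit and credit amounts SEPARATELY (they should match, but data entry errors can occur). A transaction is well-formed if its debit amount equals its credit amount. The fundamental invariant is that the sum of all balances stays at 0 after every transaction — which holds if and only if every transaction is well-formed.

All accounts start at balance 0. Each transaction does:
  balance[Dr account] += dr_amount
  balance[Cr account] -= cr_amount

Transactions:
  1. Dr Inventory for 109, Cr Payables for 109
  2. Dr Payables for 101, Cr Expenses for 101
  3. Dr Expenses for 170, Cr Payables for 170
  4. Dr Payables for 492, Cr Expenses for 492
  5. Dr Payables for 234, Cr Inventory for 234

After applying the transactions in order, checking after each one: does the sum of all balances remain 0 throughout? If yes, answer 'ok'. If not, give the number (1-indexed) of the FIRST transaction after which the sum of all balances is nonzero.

Answer: ok

Derivation:
After txn 1: dr=109 cr=109 sum_balances=0
After txn 2: dr=101 cr=101 sum_balances=0
After txn 3: dr=170 cr=170 sum_balances=0
After txn 4: dr=492 cr=492 sum_balances=0
After txn 5: dr=234 cr=234 sum_balances=0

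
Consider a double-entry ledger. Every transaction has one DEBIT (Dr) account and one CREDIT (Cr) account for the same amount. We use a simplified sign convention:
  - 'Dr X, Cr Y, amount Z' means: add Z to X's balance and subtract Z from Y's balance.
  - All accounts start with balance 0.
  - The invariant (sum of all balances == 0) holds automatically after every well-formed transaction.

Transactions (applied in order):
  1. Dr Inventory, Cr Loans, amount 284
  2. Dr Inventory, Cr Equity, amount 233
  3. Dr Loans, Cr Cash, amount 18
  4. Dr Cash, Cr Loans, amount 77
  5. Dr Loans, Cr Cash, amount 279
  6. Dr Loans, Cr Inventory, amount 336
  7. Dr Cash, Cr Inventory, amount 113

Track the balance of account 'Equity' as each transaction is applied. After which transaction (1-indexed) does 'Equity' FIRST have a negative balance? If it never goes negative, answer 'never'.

After txn 1: Equity=0
After txn 2: Equity=-233

Answer: 2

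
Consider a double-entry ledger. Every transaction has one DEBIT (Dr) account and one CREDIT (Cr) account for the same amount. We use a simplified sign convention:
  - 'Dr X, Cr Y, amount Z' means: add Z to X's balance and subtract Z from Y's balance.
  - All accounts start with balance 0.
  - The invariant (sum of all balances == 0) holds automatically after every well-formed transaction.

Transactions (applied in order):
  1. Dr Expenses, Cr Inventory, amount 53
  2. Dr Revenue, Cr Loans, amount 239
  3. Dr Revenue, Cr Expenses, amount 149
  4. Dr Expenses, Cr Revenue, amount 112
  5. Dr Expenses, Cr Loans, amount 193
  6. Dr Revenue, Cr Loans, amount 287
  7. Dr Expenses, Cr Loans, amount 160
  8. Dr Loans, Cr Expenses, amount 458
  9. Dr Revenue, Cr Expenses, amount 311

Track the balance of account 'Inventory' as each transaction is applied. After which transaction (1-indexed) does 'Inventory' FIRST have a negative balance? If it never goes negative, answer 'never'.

After txn 1: Inventory=-53

Answer: 1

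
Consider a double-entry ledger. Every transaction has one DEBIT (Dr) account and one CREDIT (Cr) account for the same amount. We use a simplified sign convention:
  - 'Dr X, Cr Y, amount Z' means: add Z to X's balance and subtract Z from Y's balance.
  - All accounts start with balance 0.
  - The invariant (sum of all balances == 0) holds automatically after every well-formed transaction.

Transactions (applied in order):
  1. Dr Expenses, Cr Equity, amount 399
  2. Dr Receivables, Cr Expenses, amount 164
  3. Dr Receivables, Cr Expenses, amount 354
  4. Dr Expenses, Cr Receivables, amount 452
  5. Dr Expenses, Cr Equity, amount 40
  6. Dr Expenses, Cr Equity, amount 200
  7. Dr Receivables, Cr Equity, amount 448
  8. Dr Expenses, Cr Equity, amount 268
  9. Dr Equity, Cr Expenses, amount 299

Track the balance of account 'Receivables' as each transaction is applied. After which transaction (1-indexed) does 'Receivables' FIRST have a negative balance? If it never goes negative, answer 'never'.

After txn 1: Receivables=0
After txn 2: Receivables=164
After txn 3: Receivables=518
After txn 4: Receivables=66
After txn 5: Receivables=66
After txn 6: Receivables=66
After txn 7: Receivables=514
After txn 8: Receivables=514
After txn 9: Receivables=514

Answer: never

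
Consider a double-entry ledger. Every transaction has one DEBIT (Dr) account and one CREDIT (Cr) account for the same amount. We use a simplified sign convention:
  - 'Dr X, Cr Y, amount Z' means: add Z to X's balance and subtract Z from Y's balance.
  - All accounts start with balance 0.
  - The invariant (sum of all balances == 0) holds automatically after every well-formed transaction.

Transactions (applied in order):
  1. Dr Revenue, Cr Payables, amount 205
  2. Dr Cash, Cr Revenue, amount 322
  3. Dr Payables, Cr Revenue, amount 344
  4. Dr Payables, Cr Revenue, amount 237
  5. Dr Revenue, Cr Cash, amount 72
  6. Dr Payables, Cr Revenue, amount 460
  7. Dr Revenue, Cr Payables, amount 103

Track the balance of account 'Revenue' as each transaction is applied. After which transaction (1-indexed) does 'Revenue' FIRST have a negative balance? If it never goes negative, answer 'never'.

Answer: 2

Derivation:
After txn 1: Revenue=205
After txn 2: Revenue=-117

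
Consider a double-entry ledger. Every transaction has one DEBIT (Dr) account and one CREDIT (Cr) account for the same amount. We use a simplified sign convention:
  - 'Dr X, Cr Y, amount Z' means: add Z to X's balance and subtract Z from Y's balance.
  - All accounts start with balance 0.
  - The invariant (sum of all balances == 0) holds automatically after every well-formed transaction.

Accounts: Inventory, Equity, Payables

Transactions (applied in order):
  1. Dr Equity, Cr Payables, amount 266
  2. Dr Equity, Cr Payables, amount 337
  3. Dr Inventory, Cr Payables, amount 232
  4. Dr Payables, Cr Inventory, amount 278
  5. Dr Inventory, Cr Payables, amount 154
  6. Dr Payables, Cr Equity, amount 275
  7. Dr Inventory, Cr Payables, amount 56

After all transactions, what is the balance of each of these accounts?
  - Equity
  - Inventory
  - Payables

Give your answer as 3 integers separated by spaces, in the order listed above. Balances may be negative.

Answer: 328 164 -492

Derivation:
After txn 1 (Dr Equity, Cr Payables, amount 266): Equity=266 Payables=-266
After txn 2 (Dr Equity, Cr Payables, amount 337): Equity=603 Payables=-603
After txn 3 (Dr Inventory, Cr Payables, amount 232): Equity=603 Inventory=232 Payables=-835
After txn 4 (Dr Payables, Cr Inventory, amount 278): Equity=603 Inventory=-46 Payables=-557
After txn 5 (Dr Inventory, Cr Payables, amount 154): Equity=603 Inventory=108 Payables=-711
After txn 6 (Dr Payables, Cr Equity, amount 275): Equity=328 Inventory=108 Payables=-436
After txn 7 (Dr Inventory, Cr Payables, amount 56): Equity=328 Inventory=164 Payables=-492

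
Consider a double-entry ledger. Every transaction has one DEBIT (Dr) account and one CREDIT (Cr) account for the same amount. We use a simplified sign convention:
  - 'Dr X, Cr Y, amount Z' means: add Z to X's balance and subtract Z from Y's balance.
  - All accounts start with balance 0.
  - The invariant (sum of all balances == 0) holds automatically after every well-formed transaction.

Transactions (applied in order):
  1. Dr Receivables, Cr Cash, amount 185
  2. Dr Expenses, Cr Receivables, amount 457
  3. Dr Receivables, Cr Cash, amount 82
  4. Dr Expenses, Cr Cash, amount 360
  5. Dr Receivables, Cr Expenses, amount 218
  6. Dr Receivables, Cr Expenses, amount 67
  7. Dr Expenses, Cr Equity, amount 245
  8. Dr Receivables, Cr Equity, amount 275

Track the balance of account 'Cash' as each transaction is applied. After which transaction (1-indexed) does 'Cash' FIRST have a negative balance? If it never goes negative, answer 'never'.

Answer: 1

Derivation:
After txn 1: Cash=-185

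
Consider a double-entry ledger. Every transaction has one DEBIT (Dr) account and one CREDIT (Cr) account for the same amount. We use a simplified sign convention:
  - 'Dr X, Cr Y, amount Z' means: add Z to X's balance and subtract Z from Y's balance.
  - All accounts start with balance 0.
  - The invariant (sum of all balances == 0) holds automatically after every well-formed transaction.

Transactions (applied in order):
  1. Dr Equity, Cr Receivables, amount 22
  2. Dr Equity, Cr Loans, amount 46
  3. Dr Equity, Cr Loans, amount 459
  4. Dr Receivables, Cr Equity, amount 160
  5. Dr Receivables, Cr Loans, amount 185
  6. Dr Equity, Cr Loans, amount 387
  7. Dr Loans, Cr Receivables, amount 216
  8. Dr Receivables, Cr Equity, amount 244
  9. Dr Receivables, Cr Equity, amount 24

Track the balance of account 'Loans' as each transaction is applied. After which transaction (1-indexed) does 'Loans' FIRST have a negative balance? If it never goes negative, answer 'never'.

After txn 1: Loans=0
After txn 2: Loans=-46

Answer: 2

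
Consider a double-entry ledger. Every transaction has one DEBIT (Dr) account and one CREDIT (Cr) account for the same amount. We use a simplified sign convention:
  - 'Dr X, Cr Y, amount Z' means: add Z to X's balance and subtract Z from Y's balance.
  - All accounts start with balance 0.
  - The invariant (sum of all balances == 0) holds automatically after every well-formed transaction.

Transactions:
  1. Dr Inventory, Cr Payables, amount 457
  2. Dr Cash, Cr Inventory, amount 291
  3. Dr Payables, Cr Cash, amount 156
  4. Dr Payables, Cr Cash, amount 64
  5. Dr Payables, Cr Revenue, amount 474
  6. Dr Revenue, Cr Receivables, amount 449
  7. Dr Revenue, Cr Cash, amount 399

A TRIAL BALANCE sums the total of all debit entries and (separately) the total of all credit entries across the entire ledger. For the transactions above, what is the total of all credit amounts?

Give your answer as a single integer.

Answer: 2290

Derivation:
Txn 1: credit+=457
Txn 2: credit+=291
Txn 3: credit+=156
Txn 4: credit+=64
Txn 5: credit+=474
Txn 6: credit+=449
Txn 7: credit+=399
Total credits = 2290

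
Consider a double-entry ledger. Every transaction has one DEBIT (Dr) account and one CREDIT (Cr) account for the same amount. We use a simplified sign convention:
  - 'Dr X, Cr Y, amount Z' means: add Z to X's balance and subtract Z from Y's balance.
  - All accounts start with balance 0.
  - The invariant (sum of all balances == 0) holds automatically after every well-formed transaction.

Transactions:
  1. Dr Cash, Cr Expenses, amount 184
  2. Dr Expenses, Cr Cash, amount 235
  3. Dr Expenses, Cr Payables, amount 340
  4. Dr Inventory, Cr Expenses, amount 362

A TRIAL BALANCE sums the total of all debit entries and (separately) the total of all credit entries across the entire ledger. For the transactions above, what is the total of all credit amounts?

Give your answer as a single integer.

Answer: 1121

Derivation:
Txn 1: credit+=184
Txn 2: credit+=235
Txn 3: credit+=340
Txn 4: credit+=362
Total credits = 1121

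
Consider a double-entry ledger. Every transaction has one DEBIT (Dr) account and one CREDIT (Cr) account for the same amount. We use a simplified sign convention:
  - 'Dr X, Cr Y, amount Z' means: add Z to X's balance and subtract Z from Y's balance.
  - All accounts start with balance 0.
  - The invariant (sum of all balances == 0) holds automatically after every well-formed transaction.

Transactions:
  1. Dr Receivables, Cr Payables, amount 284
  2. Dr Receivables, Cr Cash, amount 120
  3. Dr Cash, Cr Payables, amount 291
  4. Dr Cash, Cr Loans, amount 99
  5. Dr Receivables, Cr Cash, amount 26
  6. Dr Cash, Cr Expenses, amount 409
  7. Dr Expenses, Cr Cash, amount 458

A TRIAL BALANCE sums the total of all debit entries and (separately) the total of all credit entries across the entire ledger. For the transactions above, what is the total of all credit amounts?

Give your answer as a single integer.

Answer: 1687

Derivation:
Txn 1: credit+=284
Txn 2: credit+=120
Txn 3: credit+=291
Txn 4: credit+=99
Txn 5: credit+=26
Txn 6: credit+=409
Txn 7: credit+=458
Total credits = 1687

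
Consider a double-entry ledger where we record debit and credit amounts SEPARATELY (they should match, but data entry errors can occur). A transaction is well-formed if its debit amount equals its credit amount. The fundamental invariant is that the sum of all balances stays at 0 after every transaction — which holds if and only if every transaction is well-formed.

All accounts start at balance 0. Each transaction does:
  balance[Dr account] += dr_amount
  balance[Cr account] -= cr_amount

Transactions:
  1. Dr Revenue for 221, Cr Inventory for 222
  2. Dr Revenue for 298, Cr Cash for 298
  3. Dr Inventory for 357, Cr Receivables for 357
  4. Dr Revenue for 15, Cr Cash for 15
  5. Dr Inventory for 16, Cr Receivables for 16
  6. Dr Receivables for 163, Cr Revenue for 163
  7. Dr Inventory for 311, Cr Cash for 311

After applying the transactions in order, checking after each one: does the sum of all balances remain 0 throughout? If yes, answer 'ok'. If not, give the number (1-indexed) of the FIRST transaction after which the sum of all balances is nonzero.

Answer: 1

Derivation:
After txn 1: dr=221 cr=222 sum_balances=-1
After txn 2: dr=298 cr=298 sum_balances=-1
After txn 3: dr=357 cr=357 sum_balances=-1
After txn 4: dr=15 cr=15 sum_balances=-1
After txn 5: dr=16 cr=16 sum_balances=-1
After txn 6: dr=163 cr=163 sum_balances=-1
After txn 7: dr=311 cr=311 sum_balances=-1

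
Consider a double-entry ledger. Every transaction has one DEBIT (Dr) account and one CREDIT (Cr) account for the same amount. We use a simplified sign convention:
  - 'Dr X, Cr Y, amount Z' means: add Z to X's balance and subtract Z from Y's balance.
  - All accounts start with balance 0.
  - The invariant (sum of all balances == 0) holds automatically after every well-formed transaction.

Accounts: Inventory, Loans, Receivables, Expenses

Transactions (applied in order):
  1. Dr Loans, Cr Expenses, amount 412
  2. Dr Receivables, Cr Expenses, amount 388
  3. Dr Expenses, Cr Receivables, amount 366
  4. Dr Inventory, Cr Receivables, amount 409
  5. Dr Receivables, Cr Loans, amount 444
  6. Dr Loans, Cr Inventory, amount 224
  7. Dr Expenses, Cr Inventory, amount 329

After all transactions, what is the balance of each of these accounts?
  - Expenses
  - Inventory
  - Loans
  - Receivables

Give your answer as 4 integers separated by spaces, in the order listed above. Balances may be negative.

After txn 1 (Dr Loans, Cr Expenses, amount 412): Expenses=-412 Loans=412
After txn 2 (Dr Receivables, Cr Expenses, amount 388): Expenses=-800 Loans=412 Receivables=388
After txn 3 (Dr Expenses, Cr Receivables, amount 366): Expenses=-434 Loans=412 Receivables=22
After txn 4 (Dr Inventory, Cr Receivables, amount 409): Expenses=-434 Inventory=409 Loans=412 Receivables=-387
After txn 5 (Dr Receivables, Cr Loans, amount 444): Expenses=-434 Inventory=409 Loans=-32 Receivables=57
After txn 6 (Dr Loans, Cr Inventory, amount 224): Expenses=-434 Inventory=185 Loans=192 Receivables=57
After txn 7 (Dr Expenses, Cr Inventory, amount 329): Expenses=-105 Inventory=-144 Loans=192 Receivables=57

Answer: -105 -144 192 57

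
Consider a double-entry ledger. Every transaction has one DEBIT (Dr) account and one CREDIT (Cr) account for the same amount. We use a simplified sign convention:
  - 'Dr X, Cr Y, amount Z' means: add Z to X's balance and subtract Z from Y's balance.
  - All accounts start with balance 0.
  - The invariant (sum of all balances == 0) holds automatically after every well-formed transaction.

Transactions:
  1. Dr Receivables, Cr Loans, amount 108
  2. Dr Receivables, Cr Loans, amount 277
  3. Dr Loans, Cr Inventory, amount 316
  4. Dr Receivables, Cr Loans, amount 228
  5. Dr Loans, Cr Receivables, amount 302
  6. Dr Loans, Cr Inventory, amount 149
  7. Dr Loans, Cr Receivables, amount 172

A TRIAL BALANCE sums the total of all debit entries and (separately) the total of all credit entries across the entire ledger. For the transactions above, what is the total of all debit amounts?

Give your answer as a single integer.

Txn 1: debit+=108
Txn 2: debit+=277
Txn 3: debit+=316
Txn 4: debit+=228
Txn 5: debit+=302
Txn 6: debit+=149
Txn 7: debit+=172
Total debits = 1552

Answer: 1552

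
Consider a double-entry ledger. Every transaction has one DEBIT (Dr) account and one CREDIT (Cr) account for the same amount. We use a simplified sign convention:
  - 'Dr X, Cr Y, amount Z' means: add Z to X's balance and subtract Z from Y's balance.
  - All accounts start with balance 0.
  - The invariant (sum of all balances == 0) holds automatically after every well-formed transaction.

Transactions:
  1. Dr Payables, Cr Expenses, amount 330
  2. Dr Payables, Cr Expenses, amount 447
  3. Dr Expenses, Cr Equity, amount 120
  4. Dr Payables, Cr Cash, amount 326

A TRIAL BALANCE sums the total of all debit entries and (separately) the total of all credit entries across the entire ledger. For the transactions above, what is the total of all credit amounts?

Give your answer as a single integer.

Answer: 1223

Derivation:
Txn 1: credit+=330
Txn 2: credit+=447
Txn 3: credit+=120
Txn 4: credit+=326
Total credits = 1223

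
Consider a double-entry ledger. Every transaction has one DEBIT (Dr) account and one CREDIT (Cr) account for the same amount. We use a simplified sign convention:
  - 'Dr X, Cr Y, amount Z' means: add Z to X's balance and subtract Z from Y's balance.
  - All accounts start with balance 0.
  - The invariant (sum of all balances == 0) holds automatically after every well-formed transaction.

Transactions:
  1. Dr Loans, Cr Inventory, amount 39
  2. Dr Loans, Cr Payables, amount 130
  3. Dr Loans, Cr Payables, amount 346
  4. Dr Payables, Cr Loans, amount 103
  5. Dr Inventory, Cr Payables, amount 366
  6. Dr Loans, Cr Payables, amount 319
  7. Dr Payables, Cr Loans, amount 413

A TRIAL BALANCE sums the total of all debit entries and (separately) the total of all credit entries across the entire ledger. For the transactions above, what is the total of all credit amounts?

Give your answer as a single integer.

Answer: 1716

Derivation:
Txn 1: credit+=39
Txn 2: credit+=130
Txn 3: credit+=346
Txn 4: credit+=103
Txn 5: credit+=366
Txn 6: credit+=319
Txn 7: credit+=413
Total credits = 1716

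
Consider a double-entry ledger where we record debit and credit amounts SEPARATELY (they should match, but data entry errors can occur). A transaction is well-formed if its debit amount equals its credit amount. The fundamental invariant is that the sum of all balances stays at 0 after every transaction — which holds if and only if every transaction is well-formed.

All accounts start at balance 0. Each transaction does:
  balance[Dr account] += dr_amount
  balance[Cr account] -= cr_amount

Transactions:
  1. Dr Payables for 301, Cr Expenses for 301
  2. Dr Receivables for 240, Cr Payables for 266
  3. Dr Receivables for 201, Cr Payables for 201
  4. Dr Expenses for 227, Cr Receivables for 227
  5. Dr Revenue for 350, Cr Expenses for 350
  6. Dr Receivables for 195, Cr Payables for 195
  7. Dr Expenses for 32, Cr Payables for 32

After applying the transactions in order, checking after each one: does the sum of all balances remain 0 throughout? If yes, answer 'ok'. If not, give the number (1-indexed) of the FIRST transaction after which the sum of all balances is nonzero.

Answer: 2

Derivation:
After txn 1: dr=301 cr=301 sum_balances=0
After txn 2: dr=240 cr=266 sum_balances=-26
After txn 3: dr=201 cr=201 sum_balances=-26
After txn 4: dr=227 cr=227 sum_balances=-26
After txn 5: dr=350 cr=350 sum_balances=-26
After txn 6: dr=195 cr=195 sum_balances=-26
After txn 7: dr=32 cr=32 sum_balances=-26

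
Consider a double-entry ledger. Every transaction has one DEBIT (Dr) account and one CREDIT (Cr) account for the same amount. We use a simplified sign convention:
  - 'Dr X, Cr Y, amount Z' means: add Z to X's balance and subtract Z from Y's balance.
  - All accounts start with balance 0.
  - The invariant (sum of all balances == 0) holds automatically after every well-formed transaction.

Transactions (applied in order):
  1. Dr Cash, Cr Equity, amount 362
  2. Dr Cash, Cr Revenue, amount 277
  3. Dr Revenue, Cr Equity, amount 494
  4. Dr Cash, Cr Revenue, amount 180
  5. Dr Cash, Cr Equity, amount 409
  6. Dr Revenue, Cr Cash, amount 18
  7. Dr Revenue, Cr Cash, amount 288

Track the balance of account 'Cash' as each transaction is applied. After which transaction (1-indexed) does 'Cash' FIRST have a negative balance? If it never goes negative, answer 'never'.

After txn 1: Cash=362
After txn 2: Cash=639
After txn 3: Cash=639
After txn 4: Cash=819
After txn 5: Cash=1228
After txn 6: Cash=1210
After txn 7: Cash=922

Answer: never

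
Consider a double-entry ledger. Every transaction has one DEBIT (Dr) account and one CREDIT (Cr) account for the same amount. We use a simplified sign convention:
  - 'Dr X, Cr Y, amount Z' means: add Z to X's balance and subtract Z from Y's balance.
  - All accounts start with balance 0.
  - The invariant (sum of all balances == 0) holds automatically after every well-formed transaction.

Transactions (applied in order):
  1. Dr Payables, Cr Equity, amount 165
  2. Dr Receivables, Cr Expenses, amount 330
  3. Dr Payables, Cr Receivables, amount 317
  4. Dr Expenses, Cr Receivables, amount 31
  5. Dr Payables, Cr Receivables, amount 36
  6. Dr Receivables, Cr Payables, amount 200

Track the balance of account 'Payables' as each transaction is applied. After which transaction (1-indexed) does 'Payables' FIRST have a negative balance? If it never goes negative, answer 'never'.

Answer: never

Derivation:
After txn 1: Payables=165
After txn 2: Payables=165
After txn 3: Payables=482
After txn 4: Payables=482
After txn 5: Payables=518
After txn 6: Payables=318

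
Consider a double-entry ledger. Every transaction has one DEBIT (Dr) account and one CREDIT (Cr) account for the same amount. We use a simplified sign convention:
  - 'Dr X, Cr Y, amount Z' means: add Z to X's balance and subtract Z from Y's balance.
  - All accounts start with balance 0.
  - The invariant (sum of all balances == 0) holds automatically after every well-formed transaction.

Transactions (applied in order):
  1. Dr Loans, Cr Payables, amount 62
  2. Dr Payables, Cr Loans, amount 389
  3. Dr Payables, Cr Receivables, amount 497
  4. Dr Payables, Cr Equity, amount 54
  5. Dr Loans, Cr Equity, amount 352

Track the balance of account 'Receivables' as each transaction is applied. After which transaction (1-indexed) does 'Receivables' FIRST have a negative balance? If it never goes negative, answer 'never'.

After txn 1: Receivables=0
After txn 2: Receivables=0
After txn 3: Receivables=-497

Answer: 3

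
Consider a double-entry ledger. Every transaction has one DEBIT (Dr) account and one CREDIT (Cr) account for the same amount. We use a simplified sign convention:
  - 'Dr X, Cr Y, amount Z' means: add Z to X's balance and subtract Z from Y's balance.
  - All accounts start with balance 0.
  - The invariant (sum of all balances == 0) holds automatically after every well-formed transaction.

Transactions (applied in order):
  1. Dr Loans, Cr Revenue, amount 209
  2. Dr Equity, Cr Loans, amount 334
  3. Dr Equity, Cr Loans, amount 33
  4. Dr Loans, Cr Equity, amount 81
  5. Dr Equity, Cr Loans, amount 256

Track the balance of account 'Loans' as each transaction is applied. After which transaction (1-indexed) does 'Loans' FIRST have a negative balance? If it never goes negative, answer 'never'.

After txn 1: Loans=209
After txn 2: Loans=-125

Answer: 2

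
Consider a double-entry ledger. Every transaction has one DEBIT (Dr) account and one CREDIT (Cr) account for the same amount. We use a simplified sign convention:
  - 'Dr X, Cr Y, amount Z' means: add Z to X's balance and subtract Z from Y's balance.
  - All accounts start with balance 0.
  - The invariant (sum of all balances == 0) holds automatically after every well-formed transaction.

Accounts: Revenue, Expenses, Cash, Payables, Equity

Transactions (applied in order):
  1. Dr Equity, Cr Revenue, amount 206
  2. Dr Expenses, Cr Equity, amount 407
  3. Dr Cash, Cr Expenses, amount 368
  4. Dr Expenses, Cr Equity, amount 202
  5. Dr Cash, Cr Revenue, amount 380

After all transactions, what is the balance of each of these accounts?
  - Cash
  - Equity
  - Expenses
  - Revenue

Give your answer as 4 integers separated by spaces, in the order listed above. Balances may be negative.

After txn 1 (Dr Equity, Cr Revenue, amount 206): Equity=206 Revenue=-206
After txn 2 (Dr Expenses, Cr Equity, amount 407): Equity=-201 Expenses=407 Revenue=-206
After txn 3 (Dr Cash, Cr Expenses, amount 368): Cash=368 Equity=-201 Expenses=39 Revenue=-206
After txn 4 (Dr Expenses, Cr Equity, amount 202): Cash=368 Equity=-403 Expenses=241 Revenue=-206
After txn 5 (Dr Cash, Cr Revenue, amount 380): Cash=748 Equity=-403 Expenses=241 Revenue=-586

Answer: 748 -403 241 -586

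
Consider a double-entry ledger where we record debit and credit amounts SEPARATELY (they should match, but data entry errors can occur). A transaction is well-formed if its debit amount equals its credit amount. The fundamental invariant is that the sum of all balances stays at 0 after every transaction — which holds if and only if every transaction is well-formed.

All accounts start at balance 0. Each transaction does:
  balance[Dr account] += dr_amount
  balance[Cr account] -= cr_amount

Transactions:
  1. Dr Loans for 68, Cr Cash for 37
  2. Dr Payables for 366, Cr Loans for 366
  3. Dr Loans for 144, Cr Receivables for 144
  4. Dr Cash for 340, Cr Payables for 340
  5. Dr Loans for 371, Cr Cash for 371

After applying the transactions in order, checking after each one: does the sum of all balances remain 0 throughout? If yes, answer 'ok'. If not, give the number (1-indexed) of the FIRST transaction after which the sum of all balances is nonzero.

Answer: 1

Derivation:
After txn 1: dr=68 cr=37 sum_balances=31
After txn 2: dr=366 cr=366 sum_balances=31
After txn 3: dr=144 cr=144 sum_balances=31
After txn 4: dr=340 cr=340 sum_balances=31
After txn 5: dr=371 cr=371 sum_balances=31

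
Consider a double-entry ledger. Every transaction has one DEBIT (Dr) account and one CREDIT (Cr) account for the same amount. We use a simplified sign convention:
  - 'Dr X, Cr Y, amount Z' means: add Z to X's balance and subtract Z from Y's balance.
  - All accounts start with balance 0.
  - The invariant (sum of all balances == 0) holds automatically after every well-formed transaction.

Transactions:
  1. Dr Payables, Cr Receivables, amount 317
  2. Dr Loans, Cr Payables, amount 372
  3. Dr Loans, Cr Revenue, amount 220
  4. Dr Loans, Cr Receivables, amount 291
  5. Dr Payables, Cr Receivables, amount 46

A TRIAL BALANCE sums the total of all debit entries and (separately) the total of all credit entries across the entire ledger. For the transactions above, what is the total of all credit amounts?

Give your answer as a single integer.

Txn 1: credit+=317
Txn 2: credit+=372
Txn 3: credit+=220
Txn 4: credit+=291
Txn 5: credit+=46
Total credits = 1246

Answer: 1246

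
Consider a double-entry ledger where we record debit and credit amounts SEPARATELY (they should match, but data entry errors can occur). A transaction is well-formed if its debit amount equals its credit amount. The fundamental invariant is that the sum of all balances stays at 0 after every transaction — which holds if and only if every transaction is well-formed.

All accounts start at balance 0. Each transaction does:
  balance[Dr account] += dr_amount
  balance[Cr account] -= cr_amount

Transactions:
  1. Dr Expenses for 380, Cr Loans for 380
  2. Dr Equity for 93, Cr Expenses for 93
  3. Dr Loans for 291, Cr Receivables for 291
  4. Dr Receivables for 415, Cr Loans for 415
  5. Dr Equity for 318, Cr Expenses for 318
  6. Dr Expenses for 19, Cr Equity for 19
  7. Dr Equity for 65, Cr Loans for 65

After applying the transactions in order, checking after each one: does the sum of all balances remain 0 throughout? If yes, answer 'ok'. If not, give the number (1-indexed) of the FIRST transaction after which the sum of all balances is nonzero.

After txn 1: dr=380 cr=380 sum_balances=0
After txn 2: dr=93 cr=93 sum_balances=0
After txn 3: dr=291 cr=291 sum_balances=0
After txn 4: dr=415 cr=415 sum_balances=0
After txn 5: dr=318 cr=318 sum_balances=0
After txn 6: dr=19 cr=19 sum_balances=0
After txn 7: dr=65 cr=65 sum_balances=0

Answer: ok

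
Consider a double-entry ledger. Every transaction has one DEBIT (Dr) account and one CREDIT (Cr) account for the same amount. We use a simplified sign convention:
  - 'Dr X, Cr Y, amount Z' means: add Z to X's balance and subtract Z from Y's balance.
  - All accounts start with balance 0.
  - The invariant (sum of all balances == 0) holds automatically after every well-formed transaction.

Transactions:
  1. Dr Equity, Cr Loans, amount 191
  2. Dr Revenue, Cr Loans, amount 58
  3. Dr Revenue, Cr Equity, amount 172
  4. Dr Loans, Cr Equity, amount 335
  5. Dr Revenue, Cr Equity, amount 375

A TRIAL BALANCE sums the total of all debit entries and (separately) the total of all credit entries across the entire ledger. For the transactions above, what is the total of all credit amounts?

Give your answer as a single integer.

Answer: 1131

Derivation:
Txn 1: credit+=191
Txn 2: credit+=58
Txn 3: credit+=172
Txn 4: credit+=335
Txn 5: credit+=375
Total credits = 1131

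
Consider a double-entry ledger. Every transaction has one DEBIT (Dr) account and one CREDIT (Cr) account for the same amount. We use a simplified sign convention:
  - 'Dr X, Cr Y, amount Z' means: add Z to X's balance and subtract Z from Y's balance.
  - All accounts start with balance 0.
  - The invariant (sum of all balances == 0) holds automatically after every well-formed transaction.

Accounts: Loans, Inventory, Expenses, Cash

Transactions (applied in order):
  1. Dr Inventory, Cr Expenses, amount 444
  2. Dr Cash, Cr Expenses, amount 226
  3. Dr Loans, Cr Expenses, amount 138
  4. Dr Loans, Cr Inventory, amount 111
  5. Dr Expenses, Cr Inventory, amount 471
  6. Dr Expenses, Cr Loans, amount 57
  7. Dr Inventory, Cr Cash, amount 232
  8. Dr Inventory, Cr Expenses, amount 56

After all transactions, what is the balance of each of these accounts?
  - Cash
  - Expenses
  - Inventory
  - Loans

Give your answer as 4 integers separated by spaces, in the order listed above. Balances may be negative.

Answer: -6 -336 150 192

Derivation:
After txn 1 (Dr Inventory, Cr Expenses, amount 444): Expenses=-444 Inventory=444
After txn 2 (Dr Cash, Cr Expenses, amount 226): Cash=226 Expenses=-670 Inventory=444
After txn 3 (Dr Loans, Cr Expenses, amount 138): Cash=226 Expenses=-808 Inventory=444 Loans=138
After txn 4 (Dr Loans, Cr Inventory, amount 111): Cash=226 Expenses=-808 Inventory=333 Loans=249
After txn 5 (Dr Expenses, Cr Inventory, amount 471): Cash=226 Expenses=-337 Inventory=-138 Loans=249
After txn 6 (Dr Expenses, Cr Loans, amount 57): Cash=226 Expenses=-280 Inventory=-138 Loans=192
After txn 7 (Dr Inventory, Cr Cash, amount 232): Cash=-6 Expenses=-280 Inventory=94 Loans=192
After txn 8 (Dr Inventory, Cr Expenses, amount 56): Cash=-6 Expenses=-336 Inventory=150 Loans=192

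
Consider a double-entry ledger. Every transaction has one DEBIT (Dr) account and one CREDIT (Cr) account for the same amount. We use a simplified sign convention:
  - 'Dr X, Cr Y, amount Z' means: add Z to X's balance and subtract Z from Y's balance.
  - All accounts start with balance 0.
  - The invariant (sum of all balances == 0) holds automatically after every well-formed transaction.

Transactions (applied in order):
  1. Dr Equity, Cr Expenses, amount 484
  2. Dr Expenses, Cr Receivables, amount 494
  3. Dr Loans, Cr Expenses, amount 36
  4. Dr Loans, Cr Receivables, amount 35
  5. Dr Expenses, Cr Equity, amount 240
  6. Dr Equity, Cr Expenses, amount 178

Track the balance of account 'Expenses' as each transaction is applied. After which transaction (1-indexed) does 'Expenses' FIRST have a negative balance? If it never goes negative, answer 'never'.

After txn 1: Expenses=-484

Answer: 1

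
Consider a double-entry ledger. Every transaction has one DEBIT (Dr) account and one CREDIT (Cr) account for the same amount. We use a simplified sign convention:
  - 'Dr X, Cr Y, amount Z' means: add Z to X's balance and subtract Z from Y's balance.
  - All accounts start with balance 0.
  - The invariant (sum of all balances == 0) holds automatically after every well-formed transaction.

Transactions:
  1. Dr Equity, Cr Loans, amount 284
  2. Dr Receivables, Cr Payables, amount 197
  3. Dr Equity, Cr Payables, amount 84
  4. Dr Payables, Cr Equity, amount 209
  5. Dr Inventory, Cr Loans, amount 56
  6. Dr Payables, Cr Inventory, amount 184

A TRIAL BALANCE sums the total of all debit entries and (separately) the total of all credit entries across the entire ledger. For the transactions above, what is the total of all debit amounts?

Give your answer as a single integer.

Answer: 1014

Derivation:
Txn 1: debit+=284
Txn 2: debit+=197
Txn 3: debit+=84
Txn 4: debit+=209
Txn 5: debit+=56
Txn 6: debit+=184
Total debits = 1014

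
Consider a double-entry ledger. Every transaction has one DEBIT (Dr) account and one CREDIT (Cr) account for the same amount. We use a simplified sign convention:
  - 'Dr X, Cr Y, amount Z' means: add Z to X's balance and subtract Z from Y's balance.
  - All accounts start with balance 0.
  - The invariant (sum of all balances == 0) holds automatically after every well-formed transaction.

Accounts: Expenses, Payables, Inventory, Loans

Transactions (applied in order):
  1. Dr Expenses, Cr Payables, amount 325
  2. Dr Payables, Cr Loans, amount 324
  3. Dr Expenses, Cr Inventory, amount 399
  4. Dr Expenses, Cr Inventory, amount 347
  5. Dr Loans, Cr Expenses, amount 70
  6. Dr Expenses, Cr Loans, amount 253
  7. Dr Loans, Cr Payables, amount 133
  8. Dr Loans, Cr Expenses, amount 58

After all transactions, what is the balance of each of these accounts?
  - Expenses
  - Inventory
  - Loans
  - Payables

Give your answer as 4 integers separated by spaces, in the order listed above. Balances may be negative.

After txn 1 (Dr Expenses, Cr Payables, amount 325): Expenses=325 Payables=-325
After txn 2 (Dr Payables, Cr Loans, amount 324): Expenses=325 Loans=-324 Payables=-1
After txn 3 (Dr Expenses, Cr Inventory, amount 399): Expenses=724 Inventory=-399 Loans=-324 Payables=-1
After txn 4 (Dr Expenses, Cr Inventory, amount 347): Expenses=1071 Inventory=-746 Loans=-324 Payables=-1
After txn 5 (Dr Loans, Cr Expenses, amount 70): Expenses=1001 Inventory=-746 Loans=-254 Payables=-1
After txn 6 (Dr Expenses, Cr Loans, amount 253): Expenses=1254 Inventory=-746 Loans=-507 Payables=-1
After txn 7 (Dr Loans, Cr Payables, amount 133): Expenses=1254 Inventory=-746 Loans=-374 Payables=-134
After txn 8 (Dr Loans, Cr Expenses, amount 58): Expenses=1196 Inventory=-746 Loans=-316 Payables=-134

Answer: 1196 -746 -316 -134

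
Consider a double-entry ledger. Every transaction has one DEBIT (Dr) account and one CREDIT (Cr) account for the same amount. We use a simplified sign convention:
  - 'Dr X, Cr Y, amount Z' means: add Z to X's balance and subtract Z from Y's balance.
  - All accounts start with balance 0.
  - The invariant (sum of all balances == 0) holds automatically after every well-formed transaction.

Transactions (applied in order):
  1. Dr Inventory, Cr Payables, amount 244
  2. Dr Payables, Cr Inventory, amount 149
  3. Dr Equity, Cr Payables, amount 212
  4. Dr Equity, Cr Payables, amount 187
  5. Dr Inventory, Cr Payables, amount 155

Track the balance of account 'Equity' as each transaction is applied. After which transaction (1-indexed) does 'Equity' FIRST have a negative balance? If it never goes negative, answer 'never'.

Answer: never

Derivation:
After txn 1: Equity=0
After txn 2: Equity=0
After txn 3: Equity=212
After txn 4: Equity=399
After txn 5: Equity=399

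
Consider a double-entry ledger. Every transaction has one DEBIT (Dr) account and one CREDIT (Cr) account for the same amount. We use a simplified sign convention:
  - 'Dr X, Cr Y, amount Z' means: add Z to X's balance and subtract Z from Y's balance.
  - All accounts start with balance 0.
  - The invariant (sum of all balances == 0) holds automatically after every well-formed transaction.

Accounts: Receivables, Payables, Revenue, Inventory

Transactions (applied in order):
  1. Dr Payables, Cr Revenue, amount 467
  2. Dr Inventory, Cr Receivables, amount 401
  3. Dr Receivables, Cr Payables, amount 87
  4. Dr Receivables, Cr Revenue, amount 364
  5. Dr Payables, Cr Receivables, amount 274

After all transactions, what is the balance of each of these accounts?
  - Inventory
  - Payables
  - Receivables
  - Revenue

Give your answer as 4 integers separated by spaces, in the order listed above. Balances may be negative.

Answer: 401 654 -224 -831

Derivation:
After txn 1 (Dr Payables, Cr Revenue, amount 467): Payables=467 Revenue=-467
After txn 2 (Dr Inventory, Cr Receivables, amount 401): Inventory=401 Payables=467 Receivables=-401 Revenue=-467
After txn 3 (Dr Receivables, Cr Payables, amount 87): Inventory=401 Payables=380 Receivables=-314 Revenue=-467
After txn 4 (Dr Receivables, Cr Revenue, amount 364): Inventory=401 Payables=380 Receivables=50 Revenue=-831
After txn 5 (Dr Payables, Cr Receivables, amount 274): Inventory=401 Payables=654 Receivables=-224 Revenue=-831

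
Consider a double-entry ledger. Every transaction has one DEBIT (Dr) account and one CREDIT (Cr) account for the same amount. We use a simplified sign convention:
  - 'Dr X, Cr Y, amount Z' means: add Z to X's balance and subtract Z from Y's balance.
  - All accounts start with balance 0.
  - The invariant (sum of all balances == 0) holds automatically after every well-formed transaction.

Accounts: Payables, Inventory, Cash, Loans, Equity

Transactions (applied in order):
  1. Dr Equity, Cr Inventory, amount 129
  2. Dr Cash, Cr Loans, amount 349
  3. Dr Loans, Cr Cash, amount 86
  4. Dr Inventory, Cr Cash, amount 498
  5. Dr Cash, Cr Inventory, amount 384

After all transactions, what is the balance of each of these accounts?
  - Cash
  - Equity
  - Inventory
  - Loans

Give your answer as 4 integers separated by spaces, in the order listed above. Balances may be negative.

Answer: 149 129 -15 -263

Derivation:
After txn 1 (Dr Equity, Cr Inventory, amount 129): Equity=129 Inventory=-129
After txn 2 (Dr Cash, Cr Loans, amount 349): Cash=349 Equity=129 Inventory=-129 Loans=-349
After txn 3 (Dr Loans, Cr Cash, amount 86): Cash=263 Equity=129 Inventory=-129 Loans=-263
After txn 4 (Dr Inventory, Cr Cash, amount 498): Cash=-235 Equity=129 Inventory=369 Loans=-263
After txn 5 (Dr Cash, Cr Inventory, amount 384): Cash=149 Equity=129 Inventory=-15 Loans=-263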